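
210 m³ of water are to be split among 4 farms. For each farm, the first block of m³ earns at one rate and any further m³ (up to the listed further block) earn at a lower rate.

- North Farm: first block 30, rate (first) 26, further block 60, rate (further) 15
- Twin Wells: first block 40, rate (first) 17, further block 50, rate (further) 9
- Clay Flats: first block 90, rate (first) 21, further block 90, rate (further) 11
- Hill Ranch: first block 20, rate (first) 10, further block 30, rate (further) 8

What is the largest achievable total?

Rank every tier by rate: North Farm/first 26 > Clay Flats/first 21 > Twin Wells/first 17 > North Farm/second 15 > Clay Flats/second 11 > Hill Ranch/first 10 > Twin Wells/second 9 > Hill Ranch/second 8.
North Farm first at 26: fill all 30 → 180 left.
Clay Flats/first (21): +90 → 90 left.
Fill Twin Wells first block (40 at 17) → 50 left.
North Farm second at 15: only 50 left, fill 50.
Total = 26×30 + 21×90 + 17×40 + 15×50 = 4100.

4100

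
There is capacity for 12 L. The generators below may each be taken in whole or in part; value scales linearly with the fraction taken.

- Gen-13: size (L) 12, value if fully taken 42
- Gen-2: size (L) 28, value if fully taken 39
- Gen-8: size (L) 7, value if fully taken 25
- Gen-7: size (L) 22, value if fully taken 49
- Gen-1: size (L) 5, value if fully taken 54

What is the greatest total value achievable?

79

Rank by value-to-size ratio: Gen-1 54/5≈10.8, Gen-8 25/7≈3.57, Gen-13 42/12≈3.5, Gen-7 49/22≈2.23, Gen-2 39/28≈1.39.
Gen-1: take in full, 5 L for value 54 → 7 left.
Take all of Gen-8 (7 L, value 25) → 0 L left.
Total value = 79.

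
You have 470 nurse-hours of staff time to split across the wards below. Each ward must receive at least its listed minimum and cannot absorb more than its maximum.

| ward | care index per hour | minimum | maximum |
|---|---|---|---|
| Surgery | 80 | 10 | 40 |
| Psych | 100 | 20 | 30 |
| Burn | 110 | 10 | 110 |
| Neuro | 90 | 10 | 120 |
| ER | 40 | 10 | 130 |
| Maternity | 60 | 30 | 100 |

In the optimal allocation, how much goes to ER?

70

Meeting every minimum uses 10+20+10+10+10+30 = 90 nurse-hours, leaving 380.
Order the wards by care index per hour: Burn 110 > Psych 100 > Neuro 90 > Surgery 80 > Maternity 60 > ER 40.
Burn: +100 to 110 (cap) → 280 left.
Give Psych 10 more to hit its cap of 30 → 270 left.
Give Neuro 110 more to hit its cap of 120 → 160 left.
Give Surgery 30 more to hit its cap of 40 → 130 left.
Maternity takes 70 more to reach its cap of 100 → 60 left.
ER: +60 (room for 120) → 70. Pool exhausted.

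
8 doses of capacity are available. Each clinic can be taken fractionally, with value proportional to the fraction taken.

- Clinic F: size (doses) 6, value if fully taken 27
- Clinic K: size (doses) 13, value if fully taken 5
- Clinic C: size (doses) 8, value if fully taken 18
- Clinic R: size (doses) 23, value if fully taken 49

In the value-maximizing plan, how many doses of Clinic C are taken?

2

Rank by value-to-size ratio: Clinic F 27/6≈4.5, Clinic C 18/8≈2.25, Clinic R 49/23≈2.13, Clinic K 5/13≈0.385.
Clinic F: take in full, 6 doses for value 27 — 2 left.
Only 2 doses remain; take 2/8 of Clinic C for value 18×2/8 = 4.5.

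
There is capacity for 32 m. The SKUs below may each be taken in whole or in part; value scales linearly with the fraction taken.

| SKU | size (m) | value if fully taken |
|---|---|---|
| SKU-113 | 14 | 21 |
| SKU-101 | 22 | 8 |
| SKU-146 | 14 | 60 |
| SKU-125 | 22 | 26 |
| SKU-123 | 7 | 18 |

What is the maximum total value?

94.5

Best value per unit of size first: SKU-146 60/14≈4.29, SKU-123 18/7≈2.57, SKU-113 21/14≈1.5, SKU-125 26/22≈1.18, SKU-101 8/22≈0.364.
SKU-146: take in full, 14 m for value 60 — 18 left.
SKU-123: take in full, 7 m for value 18 — 11 left.
Only 11 m remain; take 11/14 of SKU-113 for value 21×11/14 = 16.5.
Total value = 94.5.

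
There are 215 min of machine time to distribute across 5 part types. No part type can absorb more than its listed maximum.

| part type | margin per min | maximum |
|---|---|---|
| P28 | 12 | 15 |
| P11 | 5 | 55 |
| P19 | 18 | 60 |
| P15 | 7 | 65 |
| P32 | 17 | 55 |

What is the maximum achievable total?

2750

Rank by margin per min: P19 18 > P32 17 > P28 12 > P15 7 > P11 5.
Give P19 60 to hit its cap of 60 ; 155 left.
Give P32 55 to hit its cap of 55 ; 100 left.
P28: +15 to 15 (cap) ; 85 left.
Give P15 65 to hit its cap of 65 ; 20 left.
Only 20 left; P11 takes them to reach 20.
Total = 12×15 + 5×20 + 18×60 + 7×65 + 17×55 = 2750.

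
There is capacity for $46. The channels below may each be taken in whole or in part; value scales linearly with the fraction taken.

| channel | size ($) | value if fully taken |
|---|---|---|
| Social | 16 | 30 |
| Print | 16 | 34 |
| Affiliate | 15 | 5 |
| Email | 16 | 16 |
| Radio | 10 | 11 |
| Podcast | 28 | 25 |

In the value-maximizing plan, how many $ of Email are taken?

Best value per unit of size first: Print 34/16≈2.12, Social 30/16≈1.88, Radio 11/10≈1.1, Email 16/16≈1, Podcast 25/28≈0.893, Affiliate 5/15≈0.333.
Print: take in full, 16 $ for value 34 → 30 left.
Take all of Social (16 $, value 30) → 14 $ left.
Radio: take in full, 10 $ for value 11 → 4 left.
Fill the last 4 $ with part of Email: 4/16 of it earns 4.

4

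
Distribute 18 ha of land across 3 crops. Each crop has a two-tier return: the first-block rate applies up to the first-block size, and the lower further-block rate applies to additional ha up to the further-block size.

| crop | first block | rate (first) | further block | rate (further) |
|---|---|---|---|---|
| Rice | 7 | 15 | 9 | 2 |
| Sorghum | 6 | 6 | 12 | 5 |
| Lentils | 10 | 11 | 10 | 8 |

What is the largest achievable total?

Order all 6 blocks by rate: Rice/T1 15 > Lentils/T1 11 > Lentils/T2 8 > Sorghum/T1 6 > Sorghum/T2 5 > Rice/T2 2.
Rice/T1 (15): +7 ; 11 left.
Lentils/T1 (11): +10 ; 1 left.
Lentils T2 at 8: only 1 left, fill 1.
Total = 15×7 + 11×10 + 8×1 = 223.

223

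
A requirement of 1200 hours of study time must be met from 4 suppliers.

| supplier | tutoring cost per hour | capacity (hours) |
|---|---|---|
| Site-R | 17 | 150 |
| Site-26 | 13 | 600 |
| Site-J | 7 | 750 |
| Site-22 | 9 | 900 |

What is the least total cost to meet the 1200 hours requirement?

Cheapest first:
Take 750 from Site-J at 7 → need 450 more.
Take 450 from Site-22 at 9 to finish.
Site-26, Site-R: unused.
Cost = 750×7 + 450×9 = 9300.

9300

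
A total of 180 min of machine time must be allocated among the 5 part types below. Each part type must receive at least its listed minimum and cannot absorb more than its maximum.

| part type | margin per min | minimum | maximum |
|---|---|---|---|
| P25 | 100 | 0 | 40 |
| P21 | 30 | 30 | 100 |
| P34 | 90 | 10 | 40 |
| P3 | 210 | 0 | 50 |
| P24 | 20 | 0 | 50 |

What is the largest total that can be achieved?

Meeting every minimum uses 0+30+10+0+0 = 40 min, leaving 140.
Rank by margin per min: P3 210 > P25 100 > P34 90 > P21 30 > P24 20.
P3: +50 to 50 (cap) — 90 left.
P25 takes 40 more to reach its cap of 40 — 50 left.
P34 takes 30 more to reach its cap of 40 — 20 left.
P21 has room for 70 more but only 20 remain, so it gets 50.
Total = 100×40 + 30×50 + 90×40 + 210×50 = 19600.

19600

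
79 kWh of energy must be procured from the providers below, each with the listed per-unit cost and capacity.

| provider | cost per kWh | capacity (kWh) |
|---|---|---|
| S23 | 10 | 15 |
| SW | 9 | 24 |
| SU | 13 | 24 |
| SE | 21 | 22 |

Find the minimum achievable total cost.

Use providers in increasing cost order.
SW at 9: take all 24 kWh ; 55 still needed.
Take 15 from S23 at 10 ; need 40 more.
Take 24 from SU at 13 ; need 16 more.
SE (21): take the remaining 16 ; done.
Cost = 24×9 + 15×10 + 24×13 + 16×21 = 1014.

1014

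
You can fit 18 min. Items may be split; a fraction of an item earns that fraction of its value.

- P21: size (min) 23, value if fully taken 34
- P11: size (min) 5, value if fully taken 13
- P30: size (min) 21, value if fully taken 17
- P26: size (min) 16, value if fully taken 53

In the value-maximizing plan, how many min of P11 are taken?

2

Rank by value-to-size ratio: P26 53/16≈3.31, P11 13/5≈2.6, P21 34/23≈1.48, P30 17/21≈0.81.
Take all of P26 (16 min, value 53) — 2 min left.
Only 2 min remain; take 2/5 of P11 for value 13×2/5 = 5.2.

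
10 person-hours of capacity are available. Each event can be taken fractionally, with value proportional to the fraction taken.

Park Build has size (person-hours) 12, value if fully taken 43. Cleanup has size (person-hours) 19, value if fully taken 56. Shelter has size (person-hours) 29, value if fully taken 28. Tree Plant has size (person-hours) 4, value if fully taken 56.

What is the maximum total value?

Sort by value density: Tree Plant 56/4≈14, Park Build 43/12≈3.58, Cleanup 56/19≈2.95, Shelter 28/29≈0.966.
Tree Plant: take in full, 4 person-hours for value 56 → 6 left.
Only 6 person-hours remain; take 6/12 of Park Build for value 43×6/12 = 21.5.
Total value = 77.5.

77.5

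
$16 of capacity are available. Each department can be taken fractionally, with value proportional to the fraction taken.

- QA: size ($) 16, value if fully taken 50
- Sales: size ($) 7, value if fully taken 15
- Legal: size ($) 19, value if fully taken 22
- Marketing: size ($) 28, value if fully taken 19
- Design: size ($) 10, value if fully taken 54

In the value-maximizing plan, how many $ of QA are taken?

Sort by value density: Design 54/10≈5.4, QA 50/16≈3.12, Sales 15/7≈2.14, Legal 22/19≈1.16, Marketing 19/28≈0.679.
All 10 $ of Design fit (value 54) ; 6 remain.
6 $ left: a 6/16 share of QA gives 50×6/16 = 18.75.

6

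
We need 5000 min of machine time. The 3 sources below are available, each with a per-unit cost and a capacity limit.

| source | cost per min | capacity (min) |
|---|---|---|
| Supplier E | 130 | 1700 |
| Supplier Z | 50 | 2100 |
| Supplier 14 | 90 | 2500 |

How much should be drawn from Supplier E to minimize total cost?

400

Use sources in increasing cost order.
Supplier Z at 50: take all 2100 min ; 2900 still needed.
Take 2500 from Supplier 14 at 90 ; need 400 more.
Take 400 from Supplier E at 130 to finish.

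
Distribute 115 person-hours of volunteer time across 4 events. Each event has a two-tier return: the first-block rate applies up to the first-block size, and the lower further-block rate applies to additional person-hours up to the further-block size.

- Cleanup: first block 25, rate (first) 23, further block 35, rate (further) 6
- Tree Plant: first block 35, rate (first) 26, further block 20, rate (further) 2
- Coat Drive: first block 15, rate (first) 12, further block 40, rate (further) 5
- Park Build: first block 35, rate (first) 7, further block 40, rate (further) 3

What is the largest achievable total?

Rank every tier by rate: Tree Plant/tier1 26 > Cleanup/tier1 23 > Coat Drive/tier1 12 > Park Build/tier1 7 > Cleanup/tier2 6 > Coat Drive/tier2 5 > Park Build/tier2 3 > Tree Plant/tier2 2.
Tree Plant/tier1 (26): +35 ; 80 left.
Cleanup tier1 at 23: fill all 25 ; 55 left.
Coat Drive/tier1 (12): +15 ; 40 left.
Fill Park Build tier1 block (35 at 7) ; 5 left.
Cleanup tier2 at 6: only 5 left, fill 5.
Total = 26×35 + 23×25 + 12×15 + 7×35 + 6×5 = 1940.

1940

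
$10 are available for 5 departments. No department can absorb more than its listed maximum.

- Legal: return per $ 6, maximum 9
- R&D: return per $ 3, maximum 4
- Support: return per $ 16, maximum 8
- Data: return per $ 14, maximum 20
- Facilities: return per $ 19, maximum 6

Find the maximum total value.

178

Highest return per $ first: Facilities 19 > Support 16 > Data 14 > Legal 6 > R&D 3.
Facilities: +6 to 6 (cap) ; 4 left.
Support: +4 (room for 8) → 4. Pool exhausted.
Total = 16×4 + 19×6 = 178.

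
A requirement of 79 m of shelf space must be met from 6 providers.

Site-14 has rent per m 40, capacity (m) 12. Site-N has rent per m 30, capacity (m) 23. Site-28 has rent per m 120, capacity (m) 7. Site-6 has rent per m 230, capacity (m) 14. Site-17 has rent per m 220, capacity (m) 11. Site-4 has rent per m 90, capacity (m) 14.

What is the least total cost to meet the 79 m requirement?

Cheapest first:
Site-N (30): use full 23 — 56 m to go.
Take 12 from Site-14 at 40 — need 44 more.
Take 14 from Site-4 at 90 — need 30 more.
Site-28 at 120: take all 7 m — 23 still needed.
Take 11 from Site-17 at 220 — need 12 more.
Take 12 from Site-6 at 230 to finish.
Cost = 23×30 + 12×40 + 14×90 + 7×120 + 11×220 + 12×230 = 8450.

8450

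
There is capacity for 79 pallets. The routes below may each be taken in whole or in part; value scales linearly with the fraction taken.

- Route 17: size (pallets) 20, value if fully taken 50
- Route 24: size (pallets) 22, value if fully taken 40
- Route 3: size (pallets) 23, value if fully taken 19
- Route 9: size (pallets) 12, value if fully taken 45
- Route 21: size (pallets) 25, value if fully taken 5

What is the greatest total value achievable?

154.4

Rank by value-to-size ratio: Route 9 45/12≈3.75, Route 17 50/20≈2.5, Route 24 40/22≈1.82, Route 3 19/23≈0.826, Route 21 5/25≈0.2.
Route 9: take in full, 12 pallets for value 45 → 67 left.
Route 17: take in full, 20 pallets for value 50 → 47 left.
Take all of Route 24 (22 pallets, value 40) → 25 pallets left.
All 23 pallets of Route 3 fit (value 19) → 2 remain.
Only 2 pallets remain; take 2/25 of Route 21 for value 5×2/25 = 0.4.
Total value = 154.4.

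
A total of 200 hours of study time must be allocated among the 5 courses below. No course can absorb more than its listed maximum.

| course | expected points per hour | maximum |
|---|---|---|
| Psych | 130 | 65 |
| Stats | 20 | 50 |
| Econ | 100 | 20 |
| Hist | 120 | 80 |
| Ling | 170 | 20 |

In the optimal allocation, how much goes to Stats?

15

Highest expected points per hour first: Ling 170 > Psych 130 > Hist 120 > Econ 100 > Stats 20.
Ling takes 20 to reach its cap of 20 — 180 left.
Give Psych 65 to hit its cap of 65 — 115 left.
Hist takes 80 to reach its cap of 80 — 35 left.
Econ: +20 to 20 (cap) — 15 left.
Stats: +15 (room for 50) → 15. Pool exhausted.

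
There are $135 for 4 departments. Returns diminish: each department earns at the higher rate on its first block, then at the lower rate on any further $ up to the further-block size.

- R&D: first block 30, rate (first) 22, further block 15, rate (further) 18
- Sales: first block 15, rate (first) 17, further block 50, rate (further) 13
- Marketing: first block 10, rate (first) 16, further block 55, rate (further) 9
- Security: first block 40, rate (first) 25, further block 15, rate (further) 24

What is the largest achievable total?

Rank every tier by rate: Security/T1 25 > Security/T2 24 > R&D/T1 22 > R&D/T2 18 > Sales/T1 17 > Marketing/T1 16 > Sales/T2 13 > Marketing/T2 9.
Security T1 at 25: fill all 40 ; 95 left.
Security/T2 (24): +15 ; 80 left.
R&D/T1 (22): +30 ; 50 left.
R&D T2 at 18: fill all 15 ; 35 left.
Sales/T1 (17): +15 ; 20 left.
Marketing T1 at 16: fill all 10 ; 10 left.
10 remain; put them into Sales T2 at 13.
Total = 25×40 + 24×15 + 22×30 + 18×15 + 17×15 + 16×10 + 13×10 = 2835.

2835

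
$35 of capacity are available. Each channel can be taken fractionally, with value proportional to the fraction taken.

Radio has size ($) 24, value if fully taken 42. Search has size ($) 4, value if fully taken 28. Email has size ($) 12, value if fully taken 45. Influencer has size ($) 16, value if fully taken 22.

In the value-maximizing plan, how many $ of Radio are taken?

19

Best value per unit of size first: Search 28/4≈7, Email 45/12≈3.75, Radio 42/24≈1.75, Influencer 22/16≈1.38.
All 4 $ of Search fit (value 28) — 31 remain.
All 12 $ of Email fit (value 45) — 19 remain.
19 $ left: a 19/24 share of Radio gives 42×19/24 = 33.25.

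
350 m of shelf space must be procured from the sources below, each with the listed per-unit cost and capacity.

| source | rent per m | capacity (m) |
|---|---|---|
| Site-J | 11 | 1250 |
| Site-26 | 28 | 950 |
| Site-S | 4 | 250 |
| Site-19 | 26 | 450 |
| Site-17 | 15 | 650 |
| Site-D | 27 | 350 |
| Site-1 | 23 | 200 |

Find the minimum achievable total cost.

Fill from the cheapest source first.
Site-S (4): use full 250 — 100 m to go.
Take 100 from Site-J at 11 to finish.
Site-17, Site-1, Site-19, Site-D, Site-26: unused.
Cost = 250×4 + 100×11 = 2100.

2100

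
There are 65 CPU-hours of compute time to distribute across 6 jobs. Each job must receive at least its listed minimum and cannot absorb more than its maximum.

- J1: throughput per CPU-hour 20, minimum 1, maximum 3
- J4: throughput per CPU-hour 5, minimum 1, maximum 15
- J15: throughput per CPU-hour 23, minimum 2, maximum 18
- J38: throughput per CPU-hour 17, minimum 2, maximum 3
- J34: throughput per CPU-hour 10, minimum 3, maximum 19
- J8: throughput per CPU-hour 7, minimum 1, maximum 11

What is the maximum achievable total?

Meeting every minimum uses 1+1+2+2+3+1 = 10 CPU-hours, leaving 55.
Rank by throughput per CPU-hour: J15 23 > J1 20 > J38 17 > J34 10 > J8 7 > J4 5.
J15 takes 16 more to reach its cap of 18 ; 39 left.
J1: +2 to 3 (cap) ; 37 left.
Give J38 1 more to hit its cap of 3 ; 36 left.
Give J34 16 more to hit its cap of 19 ; 20 left.
Give J8 10 more to hit its cap of 11 ; 10 left.
J4 has room for 14 more but only 10 remain, so it gets 11.
Total = 20×3 + 5×11 + 23×18 + 17×3 + 10×19 + 7×11 = 847.

847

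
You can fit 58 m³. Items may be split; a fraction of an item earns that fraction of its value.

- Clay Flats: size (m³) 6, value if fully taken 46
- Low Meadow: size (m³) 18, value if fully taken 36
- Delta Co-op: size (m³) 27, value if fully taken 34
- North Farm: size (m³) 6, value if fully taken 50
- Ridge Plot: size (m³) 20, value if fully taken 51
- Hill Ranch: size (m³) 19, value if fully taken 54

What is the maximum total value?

215

Rank by value-to-size ratio: North Farm 50/6≈8.33, Clay Flats 46/6≈7.67, Hill Ranch 54/19≈2.84, Ridge Plot 51/20≈2.55, Low Meadow 36/18≈2, Delta Co-op 34/27≈1.26.
All 6 m³ of North Farm fit (value 50) ; 52 remain.
Take all of Clay Flats (6 m³, value 46) ; 46 m³ left.
Hill Ranch: take in full, 19 m³ for value 54 ; 27 left.
Take all of Ridge Plot (20 m³, value 51) ; 7 m³ left.
Fill the last 7 m³ with part of Low Meadow: 7/18 of it earns 14.
Total value = 215.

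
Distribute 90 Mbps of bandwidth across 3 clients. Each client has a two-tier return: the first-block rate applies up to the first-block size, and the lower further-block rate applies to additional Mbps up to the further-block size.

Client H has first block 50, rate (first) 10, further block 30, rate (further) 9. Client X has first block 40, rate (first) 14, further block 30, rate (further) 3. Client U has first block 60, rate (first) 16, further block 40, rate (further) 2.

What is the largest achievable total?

Order all 6 blocks by rate: Client U/first 16 > Client X/first 14 > Client H/first 10 > Client H/second 9 > Client X/second 3 > Client U/second 2.
Client U first at 16: fill all 60 — 30 left.
Client X/first: +30 of 40 at 14; pool empty.
Total = 16×60 + 14×30 = 1380.

1380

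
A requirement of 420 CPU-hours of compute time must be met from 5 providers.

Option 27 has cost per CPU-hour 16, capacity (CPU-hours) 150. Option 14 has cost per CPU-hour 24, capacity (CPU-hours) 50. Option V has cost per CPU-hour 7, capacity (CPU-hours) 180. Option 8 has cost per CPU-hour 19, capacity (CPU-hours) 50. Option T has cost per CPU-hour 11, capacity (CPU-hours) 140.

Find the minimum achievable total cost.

Use providers in increasing cost order.
Option V at 7: take all 180 CPU-hours — 240 still needed.
Option T (11): use full 140 — 100 CPU-hours to go.
Option 27 (16): take the remaining 100 — done.
Option 8, Option 14: unused.
Cost = 180×7 + 140×11 + 100×16 = 4400.

4400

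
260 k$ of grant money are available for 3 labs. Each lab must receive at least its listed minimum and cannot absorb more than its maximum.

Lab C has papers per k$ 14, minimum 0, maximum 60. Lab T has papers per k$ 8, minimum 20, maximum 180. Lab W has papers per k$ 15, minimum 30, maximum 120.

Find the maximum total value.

Meeting every minimum uses 0+20+30 = 50 k$, leaving 210.
Order the labs by papers per k$: Lab W 15 > Lab C 14 > Lab T 8.
Lab W takes 90 more to reach its cap of 120 → 120 left.
Lab C takes 60 more to reach its cap of 60 → 60 left.
Lab T has room for 160 more but only 60 remain, so it gets 80.
Total = 14×60 + 8×80 + 15×120 = 3280.

3280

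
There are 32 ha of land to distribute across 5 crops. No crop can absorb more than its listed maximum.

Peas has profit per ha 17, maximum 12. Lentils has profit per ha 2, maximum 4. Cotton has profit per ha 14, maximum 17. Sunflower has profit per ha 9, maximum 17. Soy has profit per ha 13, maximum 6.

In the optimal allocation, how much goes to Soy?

Order the crops by profit per ha: Peas 17 > Cotton 14 > Soy 13 > Sunflower 9 > Lentils 2.
Peas: +12 to 12 (cap) — 20 left.
Give Cotton 17 to hit its cap of 17 — 3 left.
Soy: +3 (room for 6) → 3. Pool exhausted.

3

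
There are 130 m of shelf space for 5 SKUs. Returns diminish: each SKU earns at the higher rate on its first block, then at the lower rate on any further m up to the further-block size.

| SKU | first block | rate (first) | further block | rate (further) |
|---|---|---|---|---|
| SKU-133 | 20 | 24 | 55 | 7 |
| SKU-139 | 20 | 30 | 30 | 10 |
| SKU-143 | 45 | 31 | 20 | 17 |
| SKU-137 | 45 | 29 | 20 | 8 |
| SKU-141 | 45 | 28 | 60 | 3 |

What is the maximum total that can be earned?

3860

Order all 10 blocks by rate: SKU-143/first 31 > SKU-139/first 30 > SKU-137/first 29 > SKU-141/first 28 > SKU-133/first 24 > SKU-143/second 17 > SKU-139/second 10 > SKU-137/second 8 > SKU-133/second 7 > SKU-141/second 3.
SKU-143 first at 31: fill all 45 — 85 left.
SKU-139/first (30): +20 — 65 left.
Fill SKU-137 first block (45 at 29) — 20 left.
SKU-141/first: +20 of 45 at 28; pool empty.
Total = 31×45 + 30×20 + 29×45 + 28×20 = 3860.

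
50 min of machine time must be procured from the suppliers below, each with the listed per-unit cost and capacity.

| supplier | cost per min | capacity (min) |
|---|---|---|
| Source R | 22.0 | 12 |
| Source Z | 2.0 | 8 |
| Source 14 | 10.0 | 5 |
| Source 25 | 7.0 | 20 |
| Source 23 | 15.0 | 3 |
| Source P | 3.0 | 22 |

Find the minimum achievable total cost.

222

Fill from the cheapest supplier first.
Take 8 from Source Z at 2.0 — need 42 more.
Source P at 3.0: take all 22 min — 20 still needed.
Source 25 at 7.0: take all 20 min — 0 still needed.
Source 14, Source 23, Source R: unused.
Cost = 8×2.0 + 22×3.0 + 20×7.0 = 222.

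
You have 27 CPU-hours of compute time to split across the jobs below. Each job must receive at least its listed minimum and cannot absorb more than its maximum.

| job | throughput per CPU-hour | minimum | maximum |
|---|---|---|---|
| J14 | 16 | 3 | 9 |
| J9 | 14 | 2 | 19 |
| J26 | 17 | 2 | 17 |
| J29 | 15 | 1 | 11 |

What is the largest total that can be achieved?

Meeting every minimum uses 3+2+2+1 = 8 CPU-hours, leaving 19.
Order the jobs by throughput per CPU-hour: J26 17 > J14 16 > J29 15 > J9 14.
Give J26 15 more to hit its cap of 17 — 4 left.
Only 4 left; J14 takes them to reach 7.
Total = 16×7 + 14×2 + 17×17 + 15×1 = 444.

444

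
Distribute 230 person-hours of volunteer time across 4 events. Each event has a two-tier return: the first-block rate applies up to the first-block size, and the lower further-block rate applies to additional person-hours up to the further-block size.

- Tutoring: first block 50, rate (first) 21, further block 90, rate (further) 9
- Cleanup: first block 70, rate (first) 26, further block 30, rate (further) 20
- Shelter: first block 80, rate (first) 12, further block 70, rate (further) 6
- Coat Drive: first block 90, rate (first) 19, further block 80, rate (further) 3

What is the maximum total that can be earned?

Rank every tier by rate: Cleanup/T1 26 > Tutoring/T1 21 > Cleanup/T2 20 > Coat Drive/T1 19 > Shelter/T1 12 > Tutoring/T2 9 > Shelter/T2 6 > Coat Drive/T2 3.
Cleanup/T1 (26): +70 — 160 left.
Tutoring/T1 (21): +50 — 110 left.
Cleanup/T2 (20): +30 — 80 left.
Coat Drive T1 at 19: only 80 left, fill 80.
Total = 26×70 + 21×50 + 20×30 + 19×80 = 4990.

4990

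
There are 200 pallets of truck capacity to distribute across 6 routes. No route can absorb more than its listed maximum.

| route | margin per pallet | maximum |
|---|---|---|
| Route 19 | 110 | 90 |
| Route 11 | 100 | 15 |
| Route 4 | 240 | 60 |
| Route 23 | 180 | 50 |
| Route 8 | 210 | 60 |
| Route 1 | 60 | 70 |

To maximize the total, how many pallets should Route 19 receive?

Rank by margin per pallet: Route 4 240 > Route 8 210 > Route 23 180 > Route 19 110 > Route 11 100 > Route 1 60.
Give Route 4 60 to hit its cap of 60 — 140 left.
Route 8: +60 to 60 (cap) — 80 left.
Give Route 23 50 to hit its cap of 50 — 30 left.
Route 19 has room for 90 but only 30 remain, so it gets 30.

30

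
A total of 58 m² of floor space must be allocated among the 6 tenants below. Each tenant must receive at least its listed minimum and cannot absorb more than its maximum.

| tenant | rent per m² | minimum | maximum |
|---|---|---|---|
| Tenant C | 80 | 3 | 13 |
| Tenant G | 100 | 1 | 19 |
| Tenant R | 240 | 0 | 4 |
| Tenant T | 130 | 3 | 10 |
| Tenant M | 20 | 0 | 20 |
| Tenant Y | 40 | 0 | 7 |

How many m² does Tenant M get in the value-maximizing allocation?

Meeting every minimum uses 3+1+0+3+0+0 = 7 m², leaving 51.
Highest rent per m² first: Tenant R 240 > Tenant T 130 > Tenant G 100 > Tenant C 80 > Tenant Y 40 > Tenant M 20.
Tenant R takes 4 more to reach its cap of 4 ; 47 left.
Give Tenant T 7 more to hit its cap of 10 ; 40 left.
Tenant G: +18 to 19 (cap) ; 22 left.
Tenant C: +10 to 13 (cap) ; 12 left.
Tenant Y takes 7 more to reach its cap of 7 ; 5 left.
Tenant M: +5 (room for 20) → 5. Pool exhausted.

5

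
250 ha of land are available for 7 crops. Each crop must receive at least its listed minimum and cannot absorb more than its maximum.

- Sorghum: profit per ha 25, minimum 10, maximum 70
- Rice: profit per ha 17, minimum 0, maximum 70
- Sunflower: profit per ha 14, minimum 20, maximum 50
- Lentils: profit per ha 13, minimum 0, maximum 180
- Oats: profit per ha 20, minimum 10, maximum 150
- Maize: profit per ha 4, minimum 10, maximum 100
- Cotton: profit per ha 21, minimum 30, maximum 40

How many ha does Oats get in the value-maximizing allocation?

110

Meeting every minimum uses 10+0+20+0+10+10+30 = 80 ha, leaving 170.
Rank by profit per ha: Sorghum 25 > Cotton 21 > Oats 20 > Rice 17 > Sunflower 14 > Lentils 13 > Maize 4.
Sorghum: +60 to 70 (cap) ; 110 left.
Give Cotton 10 more to hit its cap of 40 ; 100 left.
Oats has room for 140 more but only 100 remain, so it gets 110.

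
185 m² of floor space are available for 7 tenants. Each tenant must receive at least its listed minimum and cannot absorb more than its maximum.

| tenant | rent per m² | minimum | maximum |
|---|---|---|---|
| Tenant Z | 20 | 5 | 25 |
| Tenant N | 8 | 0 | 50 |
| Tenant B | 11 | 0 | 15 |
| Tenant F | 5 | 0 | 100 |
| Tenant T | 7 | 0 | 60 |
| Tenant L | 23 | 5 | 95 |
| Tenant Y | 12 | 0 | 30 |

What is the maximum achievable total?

3370

Meeting every minimum uses 5+0+0+0+0+5+0 = 10 m², leaving 175.
Highest rent per m² first: Tenant L 23 > Tenant Z 20 > Tenant Y 12 > Tenant B 11 > Tenant N 8 > Tenant T 7 > Tenant F 5.
Tenant L: +90 to 95 (cap) — 85 left.
Tenant Z takes 20 more to reach its cap of 25 — 65 left.
Tenant Y: +30 to 30 (cap) — 35 left.
Give Tenant B 15 more to hit its cap of 15 — 20 left.
Only 20 left; Tenant N takes them to reach 20.
Total = 20×25 + 8×20 + 11×15 + 23×95 + 12×30 = 3370.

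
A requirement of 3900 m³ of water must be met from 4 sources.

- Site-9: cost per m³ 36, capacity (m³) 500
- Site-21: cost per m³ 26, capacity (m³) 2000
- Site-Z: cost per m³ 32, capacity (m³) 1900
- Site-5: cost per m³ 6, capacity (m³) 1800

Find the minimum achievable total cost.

Fill from the cheapest source first.
Take 1800 from Site-5 at 6 → need 2100 more.
Site-21 at 26: take all 2000 m³ → 100 still needed.
Site-Z (32): take the remaining 100 → done.
Site-9: unused.
Cost = 1800×6 + 2000×26 + 100×32 = 66000.

66000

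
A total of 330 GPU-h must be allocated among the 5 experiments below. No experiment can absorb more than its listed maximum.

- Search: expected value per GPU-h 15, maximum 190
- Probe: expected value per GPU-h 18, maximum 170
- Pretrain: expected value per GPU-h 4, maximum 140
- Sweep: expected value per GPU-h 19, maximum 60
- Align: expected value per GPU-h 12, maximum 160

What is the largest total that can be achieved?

Order the experiments by expected value per GPU-h: Sweep 19 > Probe 18 > Search 15 > Align 12 > Pretrain 4.
Give Sweep 60 to hit its cap of 60 ; 270 left.
Probe takes 170 to reach its cap of 170 ; 100 left.
Search has room for 190 but only 100 remain, so it gets 100.
Total = 15×100 + 18×170 + 19×60 = 5700.

5700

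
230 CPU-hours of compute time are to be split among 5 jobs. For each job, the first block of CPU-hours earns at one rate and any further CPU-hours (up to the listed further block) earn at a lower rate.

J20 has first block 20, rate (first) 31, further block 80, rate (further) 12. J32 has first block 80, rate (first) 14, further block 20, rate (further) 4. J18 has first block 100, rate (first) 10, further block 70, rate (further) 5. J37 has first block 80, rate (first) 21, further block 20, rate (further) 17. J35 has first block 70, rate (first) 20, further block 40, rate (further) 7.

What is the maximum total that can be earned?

Treat each block as its own option and order by rate: J20/first 31 > J37/first 21 > J35/first 20 > J37/second 17 > J32/first 14 > J20/second 12 > J18/first 10 > J35/second 7 > J18/second 5 > J32/second 4.
J20 first at 31: fill all 20 — 210 left.
J37/first (21): +80 — 130 left.
Fill J35 first block (70 at 20) — 60 left.
J37 second at 17: fill all 20 — 40 left.
40 remain; put them into J32 first at 14.
Total = 31×20 + 21×80 + 20×70 + 17×20 + 14×40 = 4600.

4600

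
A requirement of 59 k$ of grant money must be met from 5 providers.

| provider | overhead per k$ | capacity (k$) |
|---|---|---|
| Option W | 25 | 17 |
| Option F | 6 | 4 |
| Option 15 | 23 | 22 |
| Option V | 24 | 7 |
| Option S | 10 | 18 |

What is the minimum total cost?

1078

Cheapest first:
Option F (6): use full 4 ; 55 k$ to go.
Option S at 10: take all 18 k$ ; 37 still needed.
Option 15 (23): use full 22 ; 15 k$ to go.
Take 7 from Option V at 24 ; need 8 more.
Take 8 from Option W at 25 to finish.
Cost = 4×6 + 18×10 + 22×23 + 7×24 + 8×25 = 1078.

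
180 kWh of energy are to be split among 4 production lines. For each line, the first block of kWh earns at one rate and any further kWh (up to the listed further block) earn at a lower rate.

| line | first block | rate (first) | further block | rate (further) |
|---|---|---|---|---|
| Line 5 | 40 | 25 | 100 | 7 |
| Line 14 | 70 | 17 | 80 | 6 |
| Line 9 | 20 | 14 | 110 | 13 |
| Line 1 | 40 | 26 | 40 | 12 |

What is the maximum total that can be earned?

3640

Order all 8 blocks by rate: Line 1/T1 26 > Line 5/T1 25 > Line 14/T1 17 > Line 9/T1 14 > Line 9/T2 13 > Line 1/T2 12 > Line 5/T2 7 > Line 14/T2 6.
Fill Line 1 T1 block (40 at 26) → 140 left.
Line 5 T1 at 25: fill all 40 → 100 left.
Fill Line 14 T1 block (70 at 17) → 30 left.
Line 9/T1 (14): +20 → 10 left.
Line 9/T2: +10 of 110 at 13; pool empty.
Total = 26×40 + 25×40 + 17×70 + 14×20 + 13×10 = 3640.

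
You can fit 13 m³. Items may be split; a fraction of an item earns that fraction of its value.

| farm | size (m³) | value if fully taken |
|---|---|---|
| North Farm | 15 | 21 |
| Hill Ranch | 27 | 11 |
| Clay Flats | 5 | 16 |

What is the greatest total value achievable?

27.2

Best value per unit of size first: Clay Flats 16/5≈3.2, North Farm 21/15≈1.4, Hill Ranch 11/27≈0.407.
Clay Flats: take in full, 5 m³ for value 16 — 8 left.
Only 8 m³ remain; take 8/15 of North Farm for value 21×8/15 = 11.2.
Total value = 27.2.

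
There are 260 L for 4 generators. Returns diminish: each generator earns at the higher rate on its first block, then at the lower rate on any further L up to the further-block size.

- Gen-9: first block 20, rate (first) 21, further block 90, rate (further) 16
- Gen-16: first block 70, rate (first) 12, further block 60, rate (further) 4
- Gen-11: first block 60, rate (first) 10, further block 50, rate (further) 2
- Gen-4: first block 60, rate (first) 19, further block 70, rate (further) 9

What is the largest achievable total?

Treat each block as its own option and order by rate: Gen-9/tier1 21 > Gen-4/tier1 19 > Gen-9/tier2 16 > Gen-16/tier1 12 > Gen-11/tier1 10 > Gen-4/tier2 9 > Gen-16/tier2 4 > Gen-11/tier2 2.
Gen-9/tier1 (21): +20 → 240 left.
Fill Gen-4 tier1 block (60 at 19) → 180 left.
Gen-9 tier2 at 16: fill all 90 → 90 left.
Gen-16 tier1 at 12: fill all 70 → 20 left.
20 remain; put them into Gen-11 tier1 at 10.
Total = 21×20 + 19×60 + 16×90 + 12×70 + 10×20 = 4040.

4040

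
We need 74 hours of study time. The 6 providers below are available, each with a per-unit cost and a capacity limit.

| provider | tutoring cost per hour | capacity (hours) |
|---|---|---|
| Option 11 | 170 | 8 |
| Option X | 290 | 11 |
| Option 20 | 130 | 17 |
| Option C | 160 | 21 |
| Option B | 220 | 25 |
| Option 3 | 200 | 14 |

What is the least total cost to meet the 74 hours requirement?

12810

Fill from the cheapest provider first.
Option 20 (130): use full 17 — 57 hours to go.
Take 21 from Option C at 160 — need 36 more.
Option 11 at 170: take all 8 hours — 28 still needed.
Option 3 (200): use full 14 — 14 hours to go.
Take 14 from Option B at 220 to finish.
Option X: unused.
Cost = 17×130 + 21×160 + 8×170 + 14×200 + 14×220 = 12810.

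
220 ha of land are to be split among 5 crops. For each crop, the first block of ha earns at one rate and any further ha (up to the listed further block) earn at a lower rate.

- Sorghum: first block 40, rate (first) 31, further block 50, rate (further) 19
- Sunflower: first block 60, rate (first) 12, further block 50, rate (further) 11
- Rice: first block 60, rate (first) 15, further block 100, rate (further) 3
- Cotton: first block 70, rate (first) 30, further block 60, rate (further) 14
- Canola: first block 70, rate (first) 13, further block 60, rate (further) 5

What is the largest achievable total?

Rank every tier by rate: Sorghum/first 31 > Cotton/first 30 > Sorghum/second 19 > Rice/first 15 > Cotton/second 14 > Canola/first 13 > Sunflower/first 12 > Sunflower/second 11 > Canola/second 5 > Rice/second 3.
Fill Sorghum first block (40 at 31) — 180 left.
Cotton/first (30): +70 — 110 left.
Fill Sorghum second block (50 at 19) — 60 left.
Rice first at 15: fill all 60 — 0 left.
Total = 31×40 + 30×70 + 19×50 + 15×60 = 5190.

5190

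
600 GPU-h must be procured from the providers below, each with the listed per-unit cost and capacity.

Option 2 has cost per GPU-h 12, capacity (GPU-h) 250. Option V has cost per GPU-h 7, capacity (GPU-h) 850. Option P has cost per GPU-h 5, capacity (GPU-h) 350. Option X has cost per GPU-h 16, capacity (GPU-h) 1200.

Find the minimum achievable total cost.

3500

Use providers in increasing cost order.
Option P at 5: take all 350 GPU-h ; 250 still needed.
Take 250 from Option V at 7 to finish.
Option 2, Option X: unused.
Cost = 350×5 + 250×7 = 3500.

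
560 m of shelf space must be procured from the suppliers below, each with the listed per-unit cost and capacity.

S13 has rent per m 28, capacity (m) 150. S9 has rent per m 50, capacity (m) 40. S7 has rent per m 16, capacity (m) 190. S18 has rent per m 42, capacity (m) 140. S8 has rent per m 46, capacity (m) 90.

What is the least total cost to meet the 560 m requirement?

Cheapest first:
S7 (16): use full 190 → 370 m to go.
S13 at 28: take all 150 m → 220 still needed.
S18 at 42: take all 140 m → 80 still needed.
Take 80 from S8 at 46 to finish.
S9: unused.
Cost = 190×16 + 150×28 + 140×42 + 80×46 = 16800.

16800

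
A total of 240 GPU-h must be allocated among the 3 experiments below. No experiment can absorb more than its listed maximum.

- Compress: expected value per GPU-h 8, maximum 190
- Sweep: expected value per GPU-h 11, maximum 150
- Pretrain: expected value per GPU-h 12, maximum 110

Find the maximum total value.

Order the experiments by expected value per GPU-h: Pretrain 12 > Sweep 11 > Compress 8.
Pretrain: +110 to 110 (cap) ; 130 left.
Sweep: +130 (room for 150) → 130. Pool exhausted.
Total = 11×130 + 12×110 = 2750.

2750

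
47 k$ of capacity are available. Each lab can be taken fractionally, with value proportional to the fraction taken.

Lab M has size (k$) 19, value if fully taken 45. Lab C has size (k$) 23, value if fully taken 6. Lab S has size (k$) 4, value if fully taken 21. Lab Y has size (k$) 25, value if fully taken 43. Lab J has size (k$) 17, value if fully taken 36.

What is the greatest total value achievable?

114.04

Sort by value density: Lab S 21/4≈5.25, Lab M 45/19≈2.37, Lab J 36/17≈2.12, Lab Y 43/25≈1.72, Lab C 6/23≈0.261.
Take all of Lab S (4 k$, value 21) ; 43 k$ left.
Lab M: take in full, 19 k$ for value 45 ; 24 left.
Take all of Lab J (17 k$, value 36) ; 7 k$ left.
Only 7 k$ remain; take 7/25 of Lab Y for value 43×7/25 = 12.04.
Total value = 114.04.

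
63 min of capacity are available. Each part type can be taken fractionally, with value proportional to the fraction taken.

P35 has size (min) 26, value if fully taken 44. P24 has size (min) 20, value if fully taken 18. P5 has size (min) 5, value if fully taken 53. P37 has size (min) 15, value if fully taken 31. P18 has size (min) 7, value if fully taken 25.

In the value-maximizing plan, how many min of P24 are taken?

Sort by value density: P5 53/5≈10.6, P18 25/7≈3.57, P37 31/15≈2.07, P35 44/26≈1.69, P24 18/20≈0.9.
All 5 min of P5 fit (value 53) — 58 remain.
P18: take in full, 7 min for value 25 — 51 left.
P37: take in full, 15 min for value 31 — 36 left.
All 26 min of P35 fit (value 44) — 10 remain.
10 min left: a 10/20 share of P24 gives 18×10/20 = 9.

10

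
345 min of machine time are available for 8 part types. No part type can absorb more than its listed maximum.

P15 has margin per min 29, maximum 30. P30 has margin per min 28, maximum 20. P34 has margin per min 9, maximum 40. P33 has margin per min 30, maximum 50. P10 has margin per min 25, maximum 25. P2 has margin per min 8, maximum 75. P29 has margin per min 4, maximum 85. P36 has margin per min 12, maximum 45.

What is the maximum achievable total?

Rank by margin per min: P33 30 > P15 29 > P30 28 > P10 25 > P36 12 > P34 9 > P2 8 > P29 4.
P33 takes 50 to reach its cap of 50 → 295 left.
P15: +30 to 30 (cap) → 265 left.
P30 takes 20 to reach its cap of 20 → 245 left.
P10 takes 25 to reach its cap of 25 → 220 left.
P36: +45 to 45 (cap) → 175 left.
P34: +40 to 40 (cap) → 135 left.
P2: +75 to 75 (cap) → 60 left.
P29: +60 (room for 85) → 60. Pool exhausted.
Total = 29×30 + 28×20 + 9×40 + 30×50 + 25×25 + 8×75 + 4×60 + 12×45 = 5295.

5295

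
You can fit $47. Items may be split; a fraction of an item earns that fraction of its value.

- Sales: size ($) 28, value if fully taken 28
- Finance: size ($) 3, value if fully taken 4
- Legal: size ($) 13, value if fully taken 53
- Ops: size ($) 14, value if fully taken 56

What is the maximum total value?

Rank by value-to-size ratio: Legal 53/13≈4.08, Ops 56/14≈4, Finance 4/3≈1.33, Sales 28/28≈1.
All 13 $ of Legal fit (value 53) → 34 remain.
Take all of Ops (14 $, value 56) → 20 $ left.
Finance: take in full, 3 $ for value 4 → 17 left.
Only 17 $ remain; take 17/28 of Sales for value 28×17/28 = 17.
Total value = 130.

130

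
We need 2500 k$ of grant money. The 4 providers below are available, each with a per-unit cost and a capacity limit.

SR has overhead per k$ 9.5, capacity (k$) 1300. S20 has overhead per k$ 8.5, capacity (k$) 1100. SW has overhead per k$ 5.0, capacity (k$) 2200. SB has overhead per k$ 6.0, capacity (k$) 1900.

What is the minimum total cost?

12800

Fill from the cheapest provider first.
Take 2200 from SW at 5.0 — need 300 more.
Take 300 from SB at 6.0 to finish.
S20, SR: unused.
Cost = 2200×5.0 + 300×6.0 = 12800.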